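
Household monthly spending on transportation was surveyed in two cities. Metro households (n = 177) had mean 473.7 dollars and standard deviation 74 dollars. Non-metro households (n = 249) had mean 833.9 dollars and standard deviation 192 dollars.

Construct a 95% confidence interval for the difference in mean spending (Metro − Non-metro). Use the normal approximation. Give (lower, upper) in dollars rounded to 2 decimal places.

(-386.42, -333.98)

Per-group SEs: s₁/√n₁ = 74/√177 = 5.5622, s₂/√n₂ = 192/√249 = 12.1675.
Unpooled SE of the difference: √(30.93806884 + 148.04805625) = 13.3786.
Margin of error = z* · SE = 1.960 × 13.3786 = 26.2221.
x̄₁ − x̄₂ = 473.7 − 833.9 = -360.2000.
CI: -360.2000 ± 26.2221 = (-386.42, -333.98).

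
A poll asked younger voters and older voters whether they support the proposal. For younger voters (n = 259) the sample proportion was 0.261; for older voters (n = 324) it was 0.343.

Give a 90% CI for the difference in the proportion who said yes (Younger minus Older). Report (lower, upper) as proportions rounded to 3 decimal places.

SE₁ = √(p̂₁(1−p̂₁)/n₁) = √(0.2610·0.7390/259) = 0.02729; SE₂ = √(0.3430·0.6570/324) = 0.02637.
Independent samples: SE of the difference = √(SE₁² + SE₂²) = √(0.0007447441 + 0.0006953769) = 0.03795.
z* for 90% confidence is 1.645, so the margin of error is 1.645 × 0.03795 = 0.06243.
Point estimate p̂₁ − p̂₂ = 0.2610 − 0.3430 = -0.0820.
-0.0820 ± 0.06243 → (-0.144, -0.020).

(-0.144, -0.020)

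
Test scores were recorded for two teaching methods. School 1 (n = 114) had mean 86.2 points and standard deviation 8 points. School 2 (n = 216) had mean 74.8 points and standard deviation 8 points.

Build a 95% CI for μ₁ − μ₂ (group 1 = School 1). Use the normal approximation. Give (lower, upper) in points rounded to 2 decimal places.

(9.58, 13.22)

Standard errors of each mean: 8/√114 = 0.7493 and 8/√216 = 0.5443.
SE(x̄₁ − x̄₂) = √(0.7493² + 0.5443²) = 0.9261 for independent samples with unequal variances.
With z* = 1.960, the margin is 1.960 × 0.9261 = 1.8152.
x̄₁ − x̄₂ = 86.2 − 74.8 = 11.4000; the interval is 11.4000 ± 1.8152 = (9.58, 13.22).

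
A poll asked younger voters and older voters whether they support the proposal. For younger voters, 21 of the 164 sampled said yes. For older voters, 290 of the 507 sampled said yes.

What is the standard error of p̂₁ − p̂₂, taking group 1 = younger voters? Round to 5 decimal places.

0.03411

Sample proportions: 21/164 = 0.1280, 290/507 = 0.5720.
Each SE is √(p̂(1−p̂)/n): √(0.1280·0.8720/164) = 0.02609 and √(0.5720·0.4280/507) = 0.02197.
SE(p̂₁ − p̂₂) = √(SE₁² + SE₂²) = √(0.0006806881 + 0.0004826809) = 0.03411, since the two samples are independent.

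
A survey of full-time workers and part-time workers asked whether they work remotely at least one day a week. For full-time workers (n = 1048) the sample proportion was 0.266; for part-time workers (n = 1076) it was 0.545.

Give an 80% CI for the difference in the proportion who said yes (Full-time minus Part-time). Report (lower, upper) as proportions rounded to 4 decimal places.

The two standard errors are √(0.2660×0.7340/1048) = 0.01365 and √(0.5450×0.4550/1076) = 0.01518.
Because the samples are independent, SE_diff = √(0.01365² + 0.01518²) = 0.02041.
Using z* = 1.282 for 80%, ME = 1.282 × 0.02041 = 0.02617.
p̂₁ − p̂₂ = -0.2790; interval -0.2790 ± 0.02617 gives (-0.3052, -0.2528).

(-0.3052, -0.2528)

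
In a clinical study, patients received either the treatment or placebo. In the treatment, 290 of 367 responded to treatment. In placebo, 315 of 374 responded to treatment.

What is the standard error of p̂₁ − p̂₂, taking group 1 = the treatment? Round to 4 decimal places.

First, p̂₁ = 290/367 = 0.7902; p̂₂ = 315/374 = 0.8422.
The two standard errors are √(0.7902×0.2098/367) = 0.02125 and √(0.8422×0.1578/374) = 0.01885.
Because the samples are independent, SE_diff = √(0.02125² + 0.01885²) = 0.02841.

0.0284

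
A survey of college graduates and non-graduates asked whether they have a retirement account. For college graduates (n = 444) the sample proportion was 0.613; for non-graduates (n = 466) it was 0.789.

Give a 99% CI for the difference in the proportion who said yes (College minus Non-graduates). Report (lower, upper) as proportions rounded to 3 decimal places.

(-0.253, -0.099)

The two standard errors are √(0.6130×0.3870/444) = 0.02312 and √(0.7890×0.2110/466) = 0.01890.
Because the samples are independent, SE_diff = √(0.02312² + 0.01890²) = 0.02986.
Using z* = 2.576 for 99%, ME = 2.576 × 0.02986 = 0.07692.
p̂₁ − p̂₂ = -0.1760; interval -0.1760 ± 0.07692 gives (-0.253, -0.099).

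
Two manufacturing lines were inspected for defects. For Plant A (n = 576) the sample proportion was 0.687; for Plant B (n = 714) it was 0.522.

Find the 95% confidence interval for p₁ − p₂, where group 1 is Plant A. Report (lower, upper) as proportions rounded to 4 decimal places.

SE₁ = √(p̂₁(1−p̂₁)/n₁) = √(0.6870·0.3130/576) = 0.01932; SE₂ = √(0.5220·0.4780/714) = 0.01869.
Independent samples: SE of the difference = √(SE₁² + SE₂²) = √(0.0003732624 + 0.0003493161) = 0.02688.
z* for 95% confidence is 1.960, so the margin of error is 1.960 × 0.02688 = 0.05268.
Point estimate p̂₁ − p̂₂ = 0.6870 − 0.5220 = 0.1650.
0.1650 ± 0.05268 → (0.1123, 0.2177).

(0.1123, 0.2177)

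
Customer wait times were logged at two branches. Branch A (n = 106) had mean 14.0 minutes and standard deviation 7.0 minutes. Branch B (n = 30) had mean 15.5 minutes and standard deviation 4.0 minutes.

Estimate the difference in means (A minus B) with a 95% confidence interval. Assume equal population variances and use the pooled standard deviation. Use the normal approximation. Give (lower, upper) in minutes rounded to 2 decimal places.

s_p = √[((n₁−1)s₁² + (n₂−1)s₂²)/(n₁+n₂−2)] = √[(105·7.0² + 29·4.0²)/134] = 6.4698.
SE = 6.4698·√(1/106 + 1/30) = 1.3380.
With z* = 1.960, margin = 1.960 × 1.3380 = 2.6225.
x̄₁ − x̄₂ = 14.0 − 15.5 = -1.5000; interval -1.5000 ± 2.6225 = (-4.12, 1.12).

(-4.12, 1.12)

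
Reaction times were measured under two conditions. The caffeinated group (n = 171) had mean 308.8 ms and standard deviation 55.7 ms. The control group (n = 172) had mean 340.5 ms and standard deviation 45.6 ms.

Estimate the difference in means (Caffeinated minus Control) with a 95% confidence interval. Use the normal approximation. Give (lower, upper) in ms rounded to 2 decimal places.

Standard errors of each mean: 55.7/√171 = 4.2595 and 45.6/√172 = 3.4770.
SE(x̄₁ − x̄₂) = √(4.2595² + 3.4770²) = 5.4984 for independent samples with unequal variances.
With z* = 1.960, the margin is 1.960 × 5.4984 = 10.7769.
x̄₁ − x̄₂ = 308.8 − 340.5 = -31.7000; the interval is -31.7000 ± 10.7769 = (-42.48, -20.92).

(-42.48, -20.92)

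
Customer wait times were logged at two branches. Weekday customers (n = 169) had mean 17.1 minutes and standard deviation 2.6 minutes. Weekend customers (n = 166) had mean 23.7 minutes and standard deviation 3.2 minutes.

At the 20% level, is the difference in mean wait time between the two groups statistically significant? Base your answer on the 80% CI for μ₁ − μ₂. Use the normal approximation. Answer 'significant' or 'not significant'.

significant

Per-group SEs: s₁/√n₁ = 2.6/√169 = 0.2000, s₂/√n₂ = 3.2/√166 = 0.2484.
Unpooled SE of the difference: √(0.04 + 0.06170256) = 0.3189.
Margin of error = z* · SE = 1.282 × 0.3189 = 0.4088.
x̄₁ − x̄₂ = 17.1 − 23.7 = -6.6000.
CI: -6.6000 ± 0.4088 = (-7.0088, -6.1912).
The interval (-7.0088, -6.1912) does not contain 0, so the difference is significant.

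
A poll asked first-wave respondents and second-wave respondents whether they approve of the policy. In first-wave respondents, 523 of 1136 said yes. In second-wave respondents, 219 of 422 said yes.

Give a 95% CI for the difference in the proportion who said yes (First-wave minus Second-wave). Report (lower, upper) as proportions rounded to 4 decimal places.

First, p̂₁ = 523/1136 = 0.4604; p̂₂ = 219/422 = 0.5190.
The two standard errors are √(0.4604×0.5396/1136) = 0.01479 and √(0.5190×0.4810/422) = 0.02432.
Because the samples are independent, SE_diff = √(0.01479² + 0.02432²) = 0.02846.
Using z* = 1.960 for 95%, ME = 1.960 × 0.02846 = 0.05578.
p̂₁ − p̂₂ = -0.0586; interval -0.0586 ± 0.05578 gives (-0.1144, -0.0028).

(-0.1144, -0.0028)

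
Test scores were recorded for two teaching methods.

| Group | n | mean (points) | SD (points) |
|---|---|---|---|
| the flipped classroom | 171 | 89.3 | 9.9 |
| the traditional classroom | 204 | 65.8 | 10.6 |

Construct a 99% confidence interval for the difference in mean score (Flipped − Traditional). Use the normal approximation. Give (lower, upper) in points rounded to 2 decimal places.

Standard errors of each mean: 9.9/√171 = 0.7571 and 10.6/√204 = 0.7421.
SE(x̄₁ − x̄₂) = √(0.7571² + 0.7421²) = 1.0601 for independent samples with unequal variances.
With z* = 2.576, the margin is 2.576 × 1.0601 = 2.7308.
x̄₁ − x̄₂ = 89.3 − 65.8 = 23.5000; the interval is 23.5000 ± 2.7308 = (20.77, 26.23).

(20.77, 26.23)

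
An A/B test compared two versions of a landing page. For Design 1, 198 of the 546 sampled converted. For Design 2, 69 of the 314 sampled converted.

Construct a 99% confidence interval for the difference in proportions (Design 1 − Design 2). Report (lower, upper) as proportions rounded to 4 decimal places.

First, p̂₁ = 198/546 = 0.3626; p̂₂ = 69/314 = 0.2197.
The two standard errors are √(0.3626×0.6374/546) = 0.02057 and √(0.2197×0.7803/314) = 0.02337.
Because the samples are independent, SE_diff = √(0.02057² + 0.02337²) = 0.03113.
Using z* = 2.576 for 99%, ME = 2.576 × 0.03113 = 0.08019.
p̂₁ − p̂₂ = 0.1429; interval 0.1429 ± 0.08019 gives (0.0627, 0.2231).

(0.0627, 0.2231)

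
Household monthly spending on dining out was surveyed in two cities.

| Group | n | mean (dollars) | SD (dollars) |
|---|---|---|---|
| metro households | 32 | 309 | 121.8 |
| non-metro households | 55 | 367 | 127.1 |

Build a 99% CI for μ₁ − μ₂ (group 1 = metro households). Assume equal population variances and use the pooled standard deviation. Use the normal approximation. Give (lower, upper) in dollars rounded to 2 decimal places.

s_p = √[((n₁−1)s₁² + (n₂−1)s₂²)/(n₁+n₂−2)] = √[(31·121.8² + 54·127.1²)/85] = 125.1931.
SE = 125.1931·√(1/32 + 1/55) = 27.8345.
With z* = 2.576, margin = 2.576 × 27.8345 = 71.7017.
x̄₁ − x̄₂ = 309 − 367 = -58.0000; interval -58.0000 ± 71.7017 = (-129.70, 13.70).

(-129.70, 13.70)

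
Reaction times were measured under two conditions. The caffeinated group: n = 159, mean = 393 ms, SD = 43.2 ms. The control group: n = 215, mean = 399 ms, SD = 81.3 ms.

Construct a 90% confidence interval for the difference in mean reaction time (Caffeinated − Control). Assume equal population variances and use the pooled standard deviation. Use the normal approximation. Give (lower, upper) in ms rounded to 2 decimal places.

Pooled variance s_p² = [158·43.2² + 214·81.3²] / (159+215−2) = 4594.9989, so s_p = 67.7864.
SE_diff = s_p·√(1/n₁ + 1/n₂) = 67.7864·√(1/159 + 1/215) = 7.0902.
z* = 1.645; margin = 1.645 × 7.0902 = 11.6634.
Difference = 393 − 399 = -6.0000.
-6.0000 ± 11.6634 → (-17.66, 5.66).

(-17.66, 5.66)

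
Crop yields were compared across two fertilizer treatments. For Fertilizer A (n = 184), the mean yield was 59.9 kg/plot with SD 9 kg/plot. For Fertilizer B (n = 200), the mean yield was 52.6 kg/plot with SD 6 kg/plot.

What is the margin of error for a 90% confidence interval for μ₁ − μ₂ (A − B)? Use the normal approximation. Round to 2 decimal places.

Per-group SEs: s₁/√n₁ = 9/√184 = 0.6635, s₂/√n₂ = 6/√200 = 0.4243.
Unpooled SE of the difference: √(0.44023225 + 0.18003049) = 0.7876.
Margin of error = z* · SE = 1.645 × 0.7876 = 1.2956.

1.30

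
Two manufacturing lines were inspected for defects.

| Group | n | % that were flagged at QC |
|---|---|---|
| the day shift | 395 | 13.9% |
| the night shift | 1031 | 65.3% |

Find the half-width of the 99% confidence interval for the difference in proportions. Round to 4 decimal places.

Each SE is √(p̂(1−p̂)/n): √(0.1390·0.8610/395) = 0.01741 and √(0.6530·0.3470/1031) = 0.01482.
SE(p̂₁ − p̂₂) = √(SE₁² + SE₂²) = √(0.0003031081 + 0.0002196324) = 0.02286, since the two samples are independent.
At 99% confidence z* = 2.576; margin = 2.576 × 0.02286 = 0.05889.

0.0589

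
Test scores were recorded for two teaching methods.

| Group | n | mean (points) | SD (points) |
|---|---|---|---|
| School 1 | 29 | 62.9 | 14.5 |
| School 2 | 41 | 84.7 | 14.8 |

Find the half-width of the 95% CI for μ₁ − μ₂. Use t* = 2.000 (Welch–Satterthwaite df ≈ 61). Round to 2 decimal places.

7.10

Standard errors of each mean: 14.5/√29 = 2.6926 and 14.8/√41 = 2.3114.
SE(x̄₁ − x̄₂) = √(2.6926² + 2.3114²) = 3.5486 for independent samples with unequal variances.
With t* = 2.000, the margin is 2.000 × 3.5486 = 7.0972.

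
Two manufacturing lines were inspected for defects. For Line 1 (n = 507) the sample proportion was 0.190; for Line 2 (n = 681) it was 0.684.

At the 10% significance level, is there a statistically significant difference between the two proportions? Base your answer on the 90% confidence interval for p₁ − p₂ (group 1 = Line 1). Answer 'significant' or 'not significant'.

significant

SE₁ = √(p̂₁(1−p̂₁)/n₁) = √(0.1900·0.8100/507) = 0.01742; SE₂ = √(0.6840·0.3160/681) = 0.01782.
Independent samples: SE of the difference = √(SE₁² + SE₂²) = √(0.0003034564 + 0.0003175524) = 0.02492.
z* for 90% confidence is 1.645, so the margin of error is 1.645 × 0.02492 = 0.04099.
Point estimate p̂₁ − p̂₂ = 0.1900 − 0.6840 = -0.4940.
-0.4940 ± 0.04099 → (-0.53499, -0.45301).
The interval (-0.53499, -0.45301) does not contain 0, so the difference is significant.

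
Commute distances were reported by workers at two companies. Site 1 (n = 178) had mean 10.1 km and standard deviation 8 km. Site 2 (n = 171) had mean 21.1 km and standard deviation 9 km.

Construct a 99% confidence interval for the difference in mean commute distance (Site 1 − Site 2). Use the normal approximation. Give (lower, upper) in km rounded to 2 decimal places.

(-13.35, -8.65)

Standard errors of each mean: 8/√178 = 0.5996 and 9/√171 = 0.6882.
SE(x̄₁ − x̄₂) = √(0.5996² + 0.6882²) = 0.9128 for independent samples with unequal variances.
With z* = 2.576, the margin is 2.576 × 0.9128 = 2.3514.
x̄₁ − x̄₂ = 10.1 − 21.1 = -11.0000; the interval is -11.0000 ± 2.3514 = (-13.35, -8.65).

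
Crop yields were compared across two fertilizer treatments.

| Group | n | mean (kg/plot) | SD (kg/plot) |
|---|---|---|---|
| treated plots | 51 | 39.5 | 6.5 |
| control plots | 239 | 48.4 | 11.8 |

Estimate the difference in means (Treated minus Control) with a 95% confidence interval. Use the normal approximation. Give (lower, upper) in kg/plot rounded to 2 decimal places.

(-11.23, -6.57)

Standard errors of each mean: 6.5/√51 = 0.9102 and 11.8/√239 = 0.7633.
SE(x̄₁ − x̄₂) = √(0.9102² + 0.7633²) = 1.1879 for independent samples with unequal variances.
With z* = 1.960, the margin is 1.960 × 1.1879 = 2.3283.
x̄₁ − x̄₂ = 39.5 − 48.4 = -8.9000; the interval is -8.9000 ± 2.3283 = (-11.23, -6.57).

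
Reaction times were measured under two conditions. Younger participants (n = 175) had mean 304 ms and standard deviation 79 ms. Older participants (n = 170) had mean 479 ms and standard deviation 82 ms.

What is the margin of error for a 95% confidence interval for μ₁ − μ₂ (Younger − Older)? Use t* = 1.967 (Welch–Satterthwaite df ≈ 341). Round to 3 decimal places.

Standard errors of each mean: 79/√175 = 5.9718 and 82/√170 = 6.2891.
SE(x̄₁ − x̄₂) = √(5.9718² + 6.2891²) = 8.6727 for independent samples with unequal variances.
With t* = 1.967, the margin is 1.967 × 8.6727 = 17.0592.

17.059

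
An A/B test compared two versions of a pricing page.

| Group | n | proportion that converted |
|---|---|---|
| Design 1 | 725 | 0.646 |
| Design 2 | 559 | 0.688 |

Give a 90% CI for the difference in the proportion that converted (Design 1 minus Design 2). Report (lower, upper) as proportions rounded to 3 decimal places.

(-0.086, 0.002)

Each SE is √(p̂(1−p̂)/n): √(0.6460·0.3540/725) = 0.01776 and √(0.6880·0.3120/559) = 0.01960.
SE(p̂₁ − p̂₂) = √(SE₁² + SE₂²) = √(0.0003154176 + 0.00038416) = 0.02645, since the two samples are independent.
At 90% confidence z* = 1.645; margin = 1.645 × 0.02645 = 0.04351.
The difference is 0.6460 − 0.6880 = -0.0420, so the interval is -0.0420 ± 0.04351 = (-0.086, 0.002).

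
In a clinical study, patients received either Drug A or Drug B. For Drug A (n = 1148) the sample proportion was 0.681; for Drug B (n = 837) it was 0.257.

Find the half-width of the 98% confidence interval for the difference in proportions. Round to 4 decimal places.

Each SE is √(p̂(1−p̂)/n): √(0.6810·0.3190/1148) = 0.01376 and √(0.2570·0.7430/837) = 0.01510.
SE(p̂₁ − p̂₂) = √(SE₁² + SE₂²) = √(0.0001893376 + 0.00022801) = 0.02043, since the two samples are independent.
At 98% confidence z* = 2.326; margin = 2.326 × 0.02043 = 0.04752.

0.0475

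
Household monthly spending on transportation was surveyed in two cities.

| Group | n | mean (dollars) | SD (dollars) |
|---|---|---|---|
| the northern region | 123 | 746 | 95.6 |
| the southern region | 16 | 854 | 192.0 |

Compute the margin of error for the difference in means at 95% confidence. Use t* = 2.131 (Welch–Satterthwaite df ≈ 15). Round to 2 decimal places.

103.92

Standard errors of each mean: 95.6/√123 = 8.6200 and 192.0/√16 = 48.0000.
SE(x̄₁ − x̄₂) = √(8.6200² + 48.0000²) = 48.7679 for independent samples with unequal variances.
With t* = 2.131, the margin is 2.131 × 48.7679 = 103.9244.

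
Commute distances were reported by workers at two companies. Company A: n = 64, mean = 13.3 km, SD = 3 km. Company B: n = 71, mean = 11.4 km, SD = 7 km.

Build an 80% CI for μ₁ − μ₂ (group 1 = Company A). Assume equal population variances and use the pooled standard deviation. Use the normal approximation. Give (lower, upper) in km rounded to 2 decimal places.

(0.69, 3.11)

s_p = √[((n₁−1)s₁² + (n₂−1)s₂²)/(n₁+n₂−2)] = √[(63·3² + 70·7²)/133] = 5.4820.
SE = 5.4820·√(1/64 + 1/71) = 0.9449.
With z* = 1.282, margin = 1.282 × 0.9449 = 1.2114.
x̄₁ − x̄₂ = 13.3 − 11.4 = 1.9000; interval 1.9000 ± 1.2114 = (0.69, 3.11).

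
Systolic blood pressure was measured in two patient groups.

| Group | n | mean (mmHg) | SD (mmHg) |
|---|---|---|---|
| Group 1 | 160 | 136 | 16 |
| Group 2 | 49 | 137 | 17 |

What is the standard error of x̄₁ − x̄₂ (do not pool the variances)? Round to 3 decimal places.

2.738

Per-group SEs: s₁/√n₁ = 16/√160 = 1.2649, s₂/√n₂ = 17/√49 = 2.4286.
Unpooled SE of the difference: √(1.59997201 + 5.89809796) = 2.7383.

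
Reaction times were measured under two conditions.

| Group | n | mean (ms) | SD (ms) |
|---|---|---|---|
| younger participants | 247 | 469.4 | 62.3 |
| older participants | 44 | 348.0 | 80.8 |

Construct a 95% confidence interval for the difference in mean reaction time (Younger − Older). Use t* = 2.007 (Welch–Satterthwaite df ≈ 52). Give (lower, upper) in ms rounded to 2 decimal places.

SE₁ = s₁/√n₁ = 62.3/√247 = 3.9641; SE₂ = 80.8/√44 = 12.1811.
Independent samples, unequal variances: SE_diff = √(SE₁² + SE₂²) = √(15.71408881 + 148.37919721) = 12.8099.
t* = 2.007, so margin of error = 2.007 × 12.8099 = 25.7095.
Difference in means = 469.4 − 348.0 = 121.4000.
121.4000 ± 25.7095 → (95.69, 147.11).

(95.69, 147.11)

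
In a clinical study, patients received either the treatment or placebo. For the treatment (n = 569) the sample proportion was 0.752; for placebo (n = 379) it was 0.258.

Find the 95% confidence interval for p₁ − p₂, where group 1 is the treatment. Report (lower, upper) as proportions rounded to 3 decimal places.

(0.437, 0.551)

The two standard errors are √(0.7520×0.2480/569) = 0.01810 and √(0.2580×0.7420/379) = 0.02247.
Because the samples are independent, SE_diff = √(0.01810² + 0.02247²) = 0.02885.
Using z* = 1.960 for 95%, ME = 1.960 × 0.02885 = 0.05655.
p̂₁ − p̂₂ = 0.4940; interval 0.4940 ± 0.05655 gives (0.437, 0.551).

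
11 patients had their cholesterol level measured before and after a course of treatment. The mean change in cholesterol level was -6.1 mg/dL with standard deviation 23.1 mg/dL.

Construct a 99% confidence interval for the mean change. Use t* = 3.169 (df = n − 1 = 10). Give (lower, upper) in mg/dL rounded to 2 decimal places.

This is a matched-pairs design, so SE = s_d/√n = 23.1/√11 = 6.9649.
Margin = 3.169 × 6.9649 = 22.0718; the interval is -6.1 ± 22.0718 = (-28.17, 15.97).

(-28.17, 15.97)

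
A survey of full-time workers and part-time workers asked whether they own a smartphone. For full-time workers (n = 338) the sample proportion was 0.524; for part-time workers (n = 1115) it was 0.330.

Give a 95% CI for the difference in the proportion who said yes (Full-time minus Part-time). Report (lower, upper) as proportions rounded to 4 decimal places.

(0.1340, 0.2540)

The two standard errors are √(0.5240×0.4760/338) = 0.02717 and √(0.3300×0.6700/1115) = 0.01408.
Because the samples are independent, SE_diff = √(0.02717² + 0.01408²) = 0.03060.
Using z* = 1.960 for 95%, ME = 1.960 × 0.03060 = 0.05998.
p̂₁ − p̂₂ = 0.1940; interval 0.1940 ± 0.05998 gives (0.1340, 0.2540).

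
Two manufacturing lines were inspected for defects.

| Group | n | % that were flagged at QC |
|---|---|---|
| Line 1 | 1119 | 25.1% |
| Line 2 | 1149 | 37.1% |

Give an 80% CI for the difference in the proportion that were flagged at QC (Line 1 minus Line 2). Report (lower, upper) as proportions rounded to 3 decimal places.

The two standard errors are √(0.2510×0.7490/1119) = 0.01296 and √(0.3710×0.6290/1149) = 0.01425.
Because the samples are independent, SE_diff = √(0.01296² + 0.01425²) = 0.01926.
Using z* = 1.282 for 80%, ME = 1.282 × 0.01926 = 0.02469.
p̂₁ − p̂₂ = -0.1200; interval -0.1200 ± 0.02469 gives (-0.145, -0.095).

(-0.145, -0.095)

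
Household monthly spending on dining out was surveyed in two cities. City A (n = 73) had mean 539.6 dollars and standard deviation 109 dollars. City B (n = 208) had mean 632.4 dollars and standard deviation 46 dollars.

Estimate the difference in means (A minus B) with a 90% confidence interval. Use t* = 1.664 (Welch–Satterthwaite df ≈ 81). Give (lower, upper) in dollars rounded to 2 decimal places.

(-114.68, -70.92)

Standard errors of each mean: 109/√73 = 12.7575 and 46/√208 = 3.1895.
SE(x̄₁ − x̄₂) = √(12.7575² + 3.1895²) = 13.1502 for independent samples with unequal variances.
With t* = 1.664, the margin is 1.664 × 13.1502 = 21.8819.
x̄₁ − x̄₂ = 539.6 − 632.4 = -92.8000; the interval is -92.8000 ± 21.8819 = (-114.68, -70.92).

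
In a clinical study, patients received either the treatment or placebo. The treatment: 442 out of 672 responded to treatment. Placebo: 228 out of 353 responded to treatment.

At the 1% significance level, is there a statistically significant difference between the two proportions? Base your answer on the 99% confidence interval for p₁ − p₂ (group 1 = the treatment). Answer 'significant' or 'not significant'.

not significant

Sample proportions: 442/672 = 0.6577, 228/353 = 0.6459.
Each SE is √(p̂(1−p̂)/n): √(0.6577·0.3423/672) = 0.01830 and √(0.6459·0.3541/353) = 0.02545.
SE(p̂₁ − p̂₂) = √(SE₁² + SE₂²) = √(0.00033489 + 0.0006477025) = 0.03135, since the two samples are independent.
At 99% confidence z* = 2.576; margin = 2.576 × 0.03135 = 0.08076.
The difference is 0.6577 − 0.6459 = 0.0118, so the interval is 0.0118 ± 0.08076 = (-0.06896, 0.09256).
The interval (-0.06896, 0.09256) contains 0, so the difference is not significant.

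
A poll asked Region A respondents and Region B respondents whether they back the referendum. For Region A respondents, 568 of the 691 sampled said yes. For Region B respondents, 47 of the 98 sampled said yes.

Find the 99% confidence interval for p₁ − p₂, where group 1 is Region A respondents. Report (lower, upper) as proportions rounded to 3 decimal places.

First, p̂₁ = 568/691 = 0.8220; p̂₂ = 47/98 = 0.4796.
The two standard errors are √(0.8220×0.1780/691) = 0.01455 and √(0.4796×0.5204/98) = 0.05047.
Because the samples are independent, SE_diff = √(0.01455² + 0.05047²) = 0.05253.
Using z* = 2.576 for 99%, ME = 2.576 × 0.05253 = 0.13532.
p̂₁ − p̂₂ = 0.3424; interval 0.3424 ± 0.13532 gives (0.207, 0.478).

(0.207, 0.478)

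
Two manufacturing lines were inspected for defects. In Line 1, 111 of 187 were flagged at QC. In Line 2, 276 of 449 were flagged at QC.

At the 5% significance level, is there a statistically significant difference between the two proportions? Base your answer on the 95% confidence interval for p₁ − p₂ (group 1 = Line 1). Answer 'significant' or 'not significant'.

not significant

p̂₁ = 111/187 = 0.5936 and p̂₂ = 276/449 = 0.6147.
SE₁ = √(p̂₁(1−p̂₁)/n₁) = √(0.5936·0.4064/187) = 0.03592; SE₂ = √(0.6147·0.3853/449) = 0.02297.
Independent samples: SE of the difference = √(SE₁² + SE₂²) = √(0.0012902464 + 0.0005276209) = 0.04264.
z* for 95% confidence is 1.960, so the margin of error is 1.960 × 0.04264 = 0.08357.
Point estimate p̂₁ − p̂₂ = 0.5936 − 0.6147 = -0.0211.
-0.0211 ± 0.08357 → (-0.10467, 0.06247).
The interval (-0.10467, 0.06247) contains 0, so the difference is not significant.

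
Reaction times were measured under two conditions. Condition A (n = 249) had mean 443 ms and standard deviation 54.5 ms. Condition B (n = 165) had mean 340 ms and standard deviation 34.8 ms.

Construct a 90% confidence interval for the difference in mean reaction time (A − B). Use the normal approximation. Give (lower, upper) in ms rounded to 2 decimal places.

Per-group SEs: s₁/√n₁ = 54.5/√249 = 3.4538, s₂/√n₂ = 34.8/√165 = 2.7092.
Unpooled SE of the difference: √(11.92873444 + 7.33976464) = 4.3896.
Margin of error = z* · SE = 1.645 × 4.3896 = 7.2209.
x̄₁ − x̄₂ = 443 − 340 = 103.0000.
CI: 103.0000 ± 7.2209 = (95.78, 110.22).

(95.78, 110.22)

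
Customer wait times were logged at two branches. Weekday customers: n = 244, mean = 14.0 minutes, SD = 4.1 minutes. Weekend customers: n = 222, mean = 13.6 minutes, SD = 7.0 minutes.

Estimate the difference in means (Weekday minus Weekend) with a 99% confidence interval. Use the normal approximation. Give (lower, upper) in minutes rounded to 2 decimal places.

Standard errors of each mean: 4.1/√244 = 0.2625 and 7.0/√222 = 0.4698.
SE(x̄₁ − x̄₂) = √(0.2625² + 0.4698²) = 0.5382 for independent samples with unequal variances.
With z* = 2.576, the margin is 2.576 × 0.5382 = 1.3864.
x̄₁ − x̄₂ = 14.0 − 13.6 = 0.4000; the interval is 0.4000 ± 1.3864 = (-0.99, 1.79).

(-0.99, 1.79)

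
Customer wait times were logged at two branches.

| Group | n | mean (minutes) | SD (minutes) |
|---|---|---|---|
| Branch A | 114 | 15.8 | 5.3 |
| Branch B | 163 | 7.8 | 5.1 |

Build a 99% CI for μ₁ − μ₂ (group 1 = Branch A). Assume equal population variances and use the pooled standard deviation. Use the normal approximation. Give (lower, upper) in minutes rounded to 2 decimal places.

(6.37, 9.63)

s_p = √[((n₁−1)s₁² + (n₂−1)s₂²)/(n₁+n₂−2)] = √[(113·5.3² + 162·5.1²)/275] = 5.1831.
SE = 5.1831·√(1/114 + 1/163) = 0.6328.
With z* = 2.576, margin = 2.576 × 0.6328 = 1.6301.
x̄₁ − x̄₂ = 15.8 − 7.8 = 8.0000; interval 8.0000 ± 1.6301 = (6.37, 9.63).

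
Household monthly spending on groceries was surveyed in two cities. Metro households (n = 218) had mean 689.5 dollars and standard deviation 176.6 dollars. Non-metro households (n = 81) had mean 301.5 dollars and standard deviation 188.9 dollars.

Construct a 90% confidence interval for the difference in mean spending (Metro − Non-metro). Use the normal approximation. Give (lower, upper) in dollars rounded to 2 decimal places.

Per-group SEs: s₁/√n₁ = 176.6/√218 = 11.9609, s₂/√n₂ = 188.9/√81 = 20.9889.
Unpooled SE of the difference: √(143.06312881 + 440.53392321) = 24.1578.
Margin of error = z* · SE = 1.645 × 24.1578 = 39.7396.
x̄₁ − x̄₂ = 689.5 − 301.5 = 388.0000.
CI: 388.0000 ± 39.7396 = (348.26, 427.74).

(348.26, 427.74)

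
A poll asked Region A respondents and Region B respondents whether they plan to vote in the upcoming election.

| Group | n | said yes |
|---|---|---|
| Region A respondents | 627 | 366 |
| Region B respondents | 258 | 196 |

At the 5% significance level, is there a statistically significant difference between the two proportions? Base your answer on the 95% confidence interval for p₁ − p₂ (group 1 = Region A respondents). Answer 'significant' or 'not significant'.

significant

p̂₁ = 366/627 = 0.5837 and p̂₂ = 196/258 = 0.7597.
SE₁ = √(p̂₁(1−p̂₁)/n₁) = √(0.5837·0.4163/627) = 0.01969; SE₂ = √(0.7597·0.2403/258) = 0.02660.
Independent samples: SE of the difference = √(SE₁² + SE₂²) = √(0.0003876961 + 0.00070756) = 0.03309.
z* for 95% confidence is 1.960, so the margin of error is 1.960 × 0.03309 = 0.06486.
Point estimate p̂₁ − p̂₂ = 0.5837 − 0.7597 = -0.1760.
-0.1760 ± 0.06486 → (-0.24086, -0.11114).
The interval (-0.24086, -0.11114) does not contain 0, so the difference is significant.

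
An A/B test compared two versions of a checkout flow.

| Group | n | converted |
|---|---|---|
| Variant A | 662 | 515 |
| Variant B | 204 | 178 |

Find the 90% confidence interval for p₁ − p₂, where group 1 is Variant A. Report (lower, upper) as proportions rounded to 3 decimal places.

(-0.141, -0.048)

p̂₁ = 515/662 = 0.7779 and p̂₂ = 178/204 = 0.8725.
SE₁ = √(p̂₁(1−p̂₁)/n₁) = √(0.7779·0.2221/662) = 0.01616; SE₂ = √(0.8725·0.1275/204) = 0.02335.
Independent samples: SE of the difference = √(SE₁² + SE₂²) = √(0.0002611456 + 0.0005452225) = 0.02840.
z* for 90% confidence is 1.645, so the margin of error is 1.645 × 0.02840 = 0.04672.
Point estimate p̂₁ − p̂₂ = 0.7779 − 0.8725 = -0.0946.
-0.0946 ± 0.04672 → (-0.141, -0.048).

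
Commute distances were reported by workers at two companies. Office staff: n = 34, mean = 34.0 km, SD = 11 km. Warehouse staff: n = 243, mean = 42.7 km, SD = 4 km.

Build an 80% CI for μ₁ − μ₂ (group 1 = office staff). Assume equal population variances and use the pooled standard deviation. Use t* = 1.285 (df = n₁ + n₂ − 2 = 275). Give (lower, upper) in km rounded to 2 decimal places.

Pooled variance s_p² = [33·11² + 242·4²] / (34+243−2) = 28.6000, so s_p = 5.3479.
SE_diff = s_p·√(1/n₁ + 1/n₂) = 5.3479·√(1/34 + 1/243) = 0.9792.
t* = 1.285; margin = 1.285 × 0.9792 = 1.2583.
Difference = 34.0 − 42.7 = -8.7000.
-8.7000 ± 1.2583 → (-9.96, -7.44).

(-9.96, -7.44)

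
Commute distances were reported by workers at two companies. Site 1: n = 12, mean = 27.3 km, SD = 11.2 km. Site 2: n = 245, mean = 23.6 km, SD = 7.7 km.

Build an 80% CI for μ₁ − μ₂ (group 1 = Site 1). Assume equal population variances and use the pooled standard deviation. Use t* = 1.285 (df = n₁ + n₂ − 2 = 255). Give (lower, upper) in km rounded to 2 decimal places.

Pooled variance s_p² = [11·11.2² + 244·7.7²] / (12+245−2) = 62.1435, so s_p = 7.8831.
SE_diff = s_p·√(1/n₁ + 1/n₂) = 7.8831·√(1/12 + 1/245) = 2.3307.
t* = 1.285; margin = 1.285 × 2.3307 = 2.9949.
Difference = 27.3 − 23.6 = 3.7000.
3.7000 ± 2.9949 → (0.71, 6.69).

(0.71, 6.69)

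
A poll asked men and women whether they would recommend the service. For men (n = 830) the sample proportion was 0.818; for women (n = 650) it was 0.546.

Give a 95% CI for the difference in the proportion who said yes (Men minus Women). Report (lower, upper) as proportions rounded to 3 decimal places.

The two standard errors are √(0.8180×0.1820/830) = 0.01339 and √(0.5460×0.4540/650) = 0.01953.
Because the samples are independent, SE_diff = √(0.01339² + 0.01953²) = 0.02368.
Using z* = 1.960 for 95%, ME = 1.960 × 0.02368 = 0.04641.
p̂₁ − p̂₂ = 0.2720; interval 0.2720 ± 0.04641 gives (0.226, 0.318).

(0.226, 0.318)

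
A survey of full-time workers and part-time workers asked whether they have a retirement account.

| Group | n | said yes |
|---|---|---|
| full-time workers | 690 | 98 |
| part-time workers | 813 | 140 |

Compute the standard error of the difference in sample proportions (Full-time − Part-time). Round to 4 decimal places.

p̂₁ = 98/690 = 0.1420 and p̂₂ = 140/813 = 0.1722.
SE₁ = √(p̂₁(1−p̂₁)/n₁) = √(0.1420·0.8580/690) = 0.01329; SE₂ = √(0.1722·0.8278/813) = 0.01324.
Independent samples: SE of the difference = √(SE₁² + SE₂²) = √(0.0001766241 + 0.0001752976) = 0.01876.

0.0188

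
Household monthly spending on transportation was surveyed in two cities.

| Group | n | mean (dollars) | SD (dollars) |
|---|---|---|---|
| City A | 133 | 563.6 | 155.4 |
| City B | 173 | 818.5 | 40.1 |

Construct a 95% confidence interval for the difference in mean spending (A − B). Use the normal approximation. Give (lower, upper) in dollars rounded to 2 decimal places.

(-281.98, -227.82)

Per-group SEs: s₁/√n₁ = 155.4/√133 = 13.4749, s₂/√n₂ = 40.1/√173 = 3.0487.
Unpooled SE of the difference: √(181.57293001 + 9.29457169) = 13.8155.
Margin of error = z* · SE = 1.960 × 13.8155 = 27.0784.
x̄₁ − x̄₂ = 563.6 − 818.5 = -254.9000.
CI: -254.9000 ± 27.0784 = (-281.98, -227.82).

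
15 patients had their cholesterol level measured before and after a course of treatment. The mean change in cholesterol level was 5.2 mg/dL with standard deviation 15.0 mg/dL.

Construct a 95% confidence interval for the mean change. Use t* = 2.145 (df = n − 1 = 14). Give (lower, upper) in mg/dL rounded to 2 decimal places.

(-3.11, 13.51)

Paired design: SE = s_d/√n = 15.0/√15 = 3.8730.
t* = 2.145; margin of error = 2.145 × 3.8730 = 8.3076.
5.2 ± 8.3076 → (-3.11, 13.51).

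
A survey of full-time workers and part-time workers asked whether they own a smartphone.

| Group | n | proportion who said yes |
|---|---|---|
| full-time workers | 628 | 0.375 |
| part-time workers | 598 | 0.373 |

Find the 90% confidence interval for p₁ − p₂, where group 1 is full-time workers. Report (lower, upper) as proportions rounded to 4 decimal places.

(-0.0435, 0.0475)

Each SE is √(p̂(1−p̂)/n): √(0.3750·0.6250/628) = 0.01932 and √(0.3730·0.6270/598) = 0.01978.
SE(p̂₁ − p̂₂) = √(SE₁² + SE₂²) = √(0.0003732624 + 0.0003912484) = 0.02765, since the two samples are independent.
At 90% confidence z* = 1.645; margin = 1.645 × 0.02765 = 0.04548.
The difference is 0.3750 − 0.3730 = 0.0020, so the interval is 0.0020 ± 0.04548 = (-0.0435, 0.0475).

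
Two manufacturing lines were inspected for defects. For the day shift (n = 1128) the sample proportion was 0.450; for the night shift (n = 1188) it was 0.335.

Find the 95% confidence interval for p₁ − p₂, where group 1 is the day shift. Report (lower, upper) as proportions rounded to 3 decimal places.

(0.075, 0.155)

Each SE is √(p̂(1−p̂)/n): √(0.4500·0.5500/1128) = 0.01481 and √(0.3350·0.6650/1188) = 0.01369.
SE(p̂₁ − p̂₂) = √(SE₁² + SE₂²) = √(0.0002193361 + 0.0001874161) = 0.02017, since the two samples are independent.
At 95% confidence z* = 1.960; margin = 1.960 × 0.02017 = 0.03953.
The difference is 0.4500 − 0.3350 = 0.1150, so the interval is 0.1150 ± 0.03953 = (0.075, 0.155).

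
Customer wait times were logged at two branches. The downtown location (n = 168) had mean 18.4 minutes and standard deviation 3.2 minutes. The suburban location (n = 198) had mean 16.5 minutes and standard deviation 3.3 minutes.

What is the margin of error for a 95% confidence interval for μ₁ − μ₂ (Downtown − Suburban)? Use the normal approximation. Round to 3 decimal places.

SE₁ = s₁/√n₁ = 3.2/√168 = 0.2469; SE₂ = 3.3/√198 = 0.2345.
Independent samples, unequal variances: SE_diff = √(SE₁² + SE₂²) = √(0.06095961 + 0.05499025) = 0.3405.
z* = 1.960, so margin of error = 1.960 × 0.3405 = 0.6674.

0.667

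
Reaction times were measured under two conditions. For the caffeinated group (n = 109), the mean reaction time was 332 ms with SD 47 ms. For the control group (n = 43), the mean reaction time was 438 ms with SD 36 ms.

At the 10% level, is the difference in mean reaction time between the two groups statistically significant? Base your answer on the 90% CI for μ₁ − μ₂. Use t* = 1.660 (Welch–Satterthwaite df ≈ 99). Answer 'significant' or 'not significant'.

significant

Standard errors of each mean: 47/√109 = 4.5018 and 36/√43 = 5.4899.
SE(x̄₁ − x̄₂) = √(4.5018² + 5.4899²) = 7.0997 for independent samples with unequal variances.
With t* = 1.660, the margin is 1.660 × 7.0997 = 11.7855.
x̄₁ − x̄₂ = 332 − 438 = -106.0000; the interval is -106.0000 ± 11.7855 = (-117.7855, -94.2145).
The interval (-117.7855, -94.2145) does not contain 0, so the difference is significant.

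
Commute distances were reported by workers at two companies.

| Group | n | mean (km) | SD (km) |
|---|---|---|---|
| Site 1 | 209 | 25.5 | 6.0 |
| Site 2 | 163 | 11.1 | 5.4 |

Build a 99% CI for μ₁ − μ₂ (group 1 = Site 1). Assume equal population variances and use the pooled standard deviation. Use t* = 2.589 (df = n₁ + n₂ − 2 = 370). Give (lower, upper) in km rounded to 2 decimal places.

(12.85, 15.95)

s_p = √[((n₁−1)s₁² + (n₂−1)s₂²)/(n₁+n₂−2)] = √[(208·6.0² + 162·5.4²)/370] = 5.7450.
SE = 5.7450·√(1/209 + 1/163) = 0.6003.
With t* = 2.589, margin = 2.589 × 0.6003 = 1.5542.
x̄₁ − x̄₂ = 25.5 − 11.1 = 14.4000; interval 14.4000 ± 1.5542 = (12.85, 15.95).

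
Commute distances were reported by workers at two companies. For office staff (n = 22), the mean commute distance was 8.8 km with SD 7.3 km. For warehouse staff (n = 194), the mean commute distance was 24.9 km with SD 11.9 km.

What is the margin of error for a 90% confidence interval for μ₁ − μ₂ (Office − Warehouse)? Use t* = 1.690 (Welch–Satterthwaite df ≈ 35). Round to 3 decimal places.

3.001

Standard errors of each mean: 7.3/√22 = 1.5564 and 11.9/√194 = 0.8544.
SE(x̄₁ − x̄₂) = √(1.5564² + 0.8544²) = 1.7755 for independent samples with unequal variances.
With t* = 1.690, the margin is 1.690 × 1.7755 = 3.0006.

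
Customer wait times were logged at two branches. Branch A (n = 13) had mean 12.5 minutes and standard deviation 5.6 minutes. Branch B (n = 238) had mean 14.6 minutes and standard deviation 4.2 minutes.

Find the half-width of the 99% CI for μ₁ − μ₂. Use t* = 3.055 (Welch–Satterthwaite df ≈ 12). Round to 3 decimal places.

4.817

Standard errors of each mean: 5.6/√13 = 1.5532 and 4.2/√238 = 0.2722.
SE(x̄₁ − x̄₂) = √(1.5532² + 0.2722²) = 1.5769 for independent samples with unequal variances.
With t* = 3.055, the margin is 3.055 × 1.5769 = 4.8174.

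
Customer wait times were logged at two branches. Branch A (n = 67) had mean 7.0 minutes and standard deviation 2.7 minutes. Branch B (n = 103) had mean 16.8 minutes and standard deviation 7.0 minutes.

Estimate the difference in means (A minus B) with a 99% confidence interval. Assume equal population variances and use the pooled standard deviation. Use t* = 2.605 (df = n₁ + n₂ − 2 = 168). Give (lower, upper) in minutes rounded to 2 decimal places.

(-12.13, -7.47)

s_p = √[((n₁−1)s₁² + (n₂−1)s₂²)/(n₁+n₂−2)] = √[(66·2.7² + 102·7.0²)/168] = 5.7109.
SE = 5.7109·√(1/67 + 1/103) = 0.8963.
With t* = 2.605, margin = 2.605 × 0.8963 = 2.3349.
x̄₁ − x̄₂ = 7.0 − 16.8 = -9.8000; interval -9.8000 ± 2.3349 = (-12.13, -7.47).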